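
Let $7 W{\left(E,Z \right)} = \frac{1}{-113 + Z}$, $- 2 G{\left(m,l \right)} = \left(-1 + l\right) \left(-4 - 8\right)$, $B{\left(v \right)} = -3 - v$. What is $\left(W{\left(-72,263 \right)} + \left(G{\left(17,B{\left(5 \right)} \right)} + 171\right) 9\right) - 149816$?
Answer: $- \frac{156201149}{1050} \approx -1.4876 \cdot 10^{5}$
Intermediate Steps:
$G{\left(m,l \right)} = -6 + 6 l$ ($G{\left(m,l \right)} = - \frac{\left(-1 + l\right) \left(-4 - 8\right)}{2} = - \frac{\left(-1 + l\right) \left(-12\right)}{2} = - \frac{12 - 12 l}{2} = -6 + 6 l$)
$W{\left(E,Z \right)} = \frac{1}{7 \left(-113 + Z\right)}$
$\left(W{\left(-72,263 \right)} + \left(G{\left(17,B{\left(5 \right)} \right)} + 171\right) 9\right) - 149816 = \left(\frac{1}{7 \left(-113 + 263\right)} + \left(\left(-6 + 6 \left(-3 - 5\right)\right) + 171\right) 9\right) - 149816 = \left(\frac{1}{7 \cdot 150} + \left(\left(-6 + 6 \left(-3 - 5\right)\right) + 171\right) 9\right) - 149816 = \left(\frac{1}{7} \cdot \frac{1}{150} + \left(\left(-6 + 6 \left(-8\right)\right) + 171\right) 9\right) - 149816 = \left(\frac{1}{1050} + \left(\left(-6 - 48\right) + 171\right) 9\right) - 149816 = \left(\frac{1}{1050} + \left(-54 + 171\right) 9\right) - 149816 = \left(\frac{1}{1050} + 117 \cdot 9\right) - 149816 = \left(\frac{1}{1050} + 1053\right) - 149816 = \frac{1105651}{1050} - 149816 = - \frac{156201149}{1050}$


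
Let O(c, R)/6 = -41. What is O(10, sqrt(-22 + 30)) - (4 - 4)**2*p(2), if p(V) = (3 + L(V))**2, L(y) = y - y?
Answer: -246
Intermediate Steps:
L(y) = 0
O(c, R) = -246 (O(c, R) = 6*(-41) = -246)
p(V) = 9 (p(V) = (3 + 0)**2 = 3**2 = 9)
O(10, sqrt(-22 + 30)) - (4 - 4)**2*p(2) = -246 - (4 - 4)**2*9 = -246 - 0**2*9 = -246 - 0*9 = -246 - 1*0 = -246 + 0 = -246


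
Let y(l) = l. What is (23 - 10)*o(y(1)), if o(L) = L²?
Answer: 13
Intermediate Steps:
(23 - 10)*o(y(1)) = (23 - 10)*1² = 13*1 = 13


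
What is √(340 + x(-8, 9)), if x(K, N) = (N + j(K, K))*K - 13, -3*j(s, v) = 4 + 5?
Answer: 3*√31 ≈ 16.703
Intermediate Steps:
j(s, v) = -3 (j(s, v) = -(4 + 5)/3 = -⅓*9 = -3)
x(K, N) = -13 + K*(-3 + N) (x(K, N) = (N - 3)*K - 13 = (-3 + N)*K - 13 = K*(-3 + N) - 13 = -13 + K*(-3 + N))
√(340 + x(-8, 9)) = √(340 + (-13 - 3*(-8) - 8*9)) = √(340 + (-13 + 24 - 72)) = √(340 - 61) = √279 = 3*√31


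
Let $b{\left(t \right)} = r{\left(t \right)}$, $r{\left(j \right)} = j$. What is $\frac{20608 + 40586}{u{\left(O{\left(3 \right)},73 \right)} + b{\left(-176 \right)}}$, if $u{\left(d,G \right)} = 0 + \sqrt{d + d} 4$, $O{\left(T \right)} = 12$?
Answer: $- \frac{336567}{956} - \frac{30597 \sqrt{6}}{1912} \approx -391.26$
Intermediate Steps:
$b{\left(t \right)} = t$
$u{\left(d,G \right)} = 4 \sqrt{2} \sqrt{d}$ ($u{\left(d,G \right)} = 0 + \sqrt{2 d} 4 = 0 + \sqrt{2} \sqrt{d} 4 = 0 + 4 \sqrt{2} \sqrt{d} = 4 \sqrt{2} \sqrt{d}$)
$\frac{20608 + 40586}{u{\left(O{\left(3 \right)},73 \right)} + b{\left(-176 \right)}} = \frac{20608 + 40586}{4 \sqrt{2} \sqrt{12} - 176} = \frac{61194}{4 \sqrt{2} \cdot 2 \sqrt{3} - 176} = \frac{61194}{8 \sqrt{6} - 176} = \frac{61194}{-176 + 8 \sqrt{6}}$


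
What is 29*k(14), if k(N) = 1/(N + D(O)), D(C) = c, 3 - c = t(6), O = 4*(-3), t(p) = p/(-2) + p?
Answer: 29/14 ≈ 2.0714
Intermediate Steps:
t(p) = p/2 (t(p) = p*(-1/2) + p = -p/2 + p = p/2)
O = -12
c = 0 (c = 3 - 6/2 = 3 - 1*3 = 3 - 3 = 0)
D(C) = 0
k(N) = 1/N (k(N) = 1/(N + 0) = 1/N)
29*k(14) = 29/14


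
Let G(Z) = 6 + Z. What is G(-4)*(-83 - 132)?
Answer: -430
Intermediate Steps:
G(-4)*(-83 - 132) = (6 - 4)*(-83 - 132) = 2*(-215) = -430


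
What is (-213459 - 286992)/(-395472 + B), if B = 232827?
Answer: 23831/7745 ≈ 3.0770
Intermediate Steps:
(-213459 - 286992)/(-395472 + B) = (-213459 - 286992)/(-395472 + 232827) = -500451/(-162645) = -500451*(-1/162645) = 23831/7745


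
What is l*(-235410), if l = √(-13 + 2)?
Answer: -235410*I*√11 ≈ -7.8077e+5*I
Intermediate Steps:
l = I*√11 (l = √(-11) = I*√11 ≈ 3.3166*I)
l*(-235410) = (I*√11)*(-235410) = -235410*I*√11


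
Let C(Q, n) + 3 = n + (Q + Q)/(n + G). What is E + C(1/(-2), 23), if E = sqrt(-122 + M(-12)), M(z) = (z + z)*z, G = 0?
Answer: 459/23 + sqrt(166) ≈ 32.841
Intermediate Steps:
M(z) = 2*z**2 (M(z) = (2*z)*z = 2*z**2)
C(Q, n) = -3 + n + 2*Q/n (C(Q, n) = -3 + (n + (Q + Q)/(n + 0)) = -3 + (n + (2*Q)/n) = -3 + (n + 2*Q/n) = -3 + n + 2*Q/n)
E = sqrt(166) (E = sqrt(-122 + 2*(-12)**2) = sqrt(-122 + 2*144) = sqrt(-122 + 288) = sqrt(166) ≈ 12.884)
E + C(1/(-2), 23) = sqrt(166) + (-3 + 23 + 2/(-2*23)) = sqrt(166) + (-3 + 23 + 2*(-1/2)*(1/23)) = sqrt(166) + (-3 + 23 - 1/23) = sqrt(166) + 459/23 = 459/23 + sqrt(166)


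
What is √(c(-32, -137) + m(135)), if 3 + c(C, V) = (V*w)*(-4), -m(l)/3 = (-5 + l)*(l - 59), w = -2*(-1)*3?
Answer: I*√26355 ≈ 162.34*I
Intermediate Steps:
w = 6 (w = 2*3 = 6)
m(l) = -3*(-59 + l)*(-5 + l) (m(l) = -3*(-5 + l)*(l - 59) = -3*(-5 + l)*(-59 + l) = -3*(-59 + l)*(-5 + l))
c(C, V) = -3 - 24*V (c(C, V) = -3 + (V*6)*(-4) = -3 + (6*V)*(-4) = -3 - 24*V)
√(c(-32, -137) + m(135)) = √((-3 - 24*(-137)) + (-885 - 3*135² + 192*135)) = √((-3 + 3288) + (-885 - 3*18225 + 25920)) = √(3285 + (-885 - 54675 + 25920)) = √(3285 - 29640) = √(-26355) = I*√26355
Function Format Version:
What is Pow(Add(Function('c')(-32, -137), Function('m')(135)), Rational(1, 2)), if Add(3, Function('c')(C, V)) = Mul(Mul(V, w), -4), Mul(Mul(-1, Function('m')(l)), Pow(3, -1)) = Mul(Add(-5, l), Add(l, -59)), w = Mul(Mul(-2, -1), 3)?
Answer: Mul(I, Pow(26355, Rational(1, 2))) ≈ Mul(162.34, I)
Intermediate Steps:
w = 6 (w = Mul(2, 3) = 6)
Function('m')(l) = Mul(-3, Add(-59, l), Add(-5, l)) (Function('m')(l) = Mul(-3, Mul(Add(-5, l), Add(l, -59))) = Mul(-3, Mul(Add(-5, l), Add(-59, l))) = Mul(-3, Mul(Add(-59, l), Add(-5, l))) = Mul(-3, Add(-59, l), Add(-5, l)))
Function('c')(C, V) = Add(-3, Mul(-24, V)) (Function('c')(C, V) = Add(-3, Mul(Mul(V, 6), -4)) = Add(-3, Mul(Mul(6, V), -4)) = Add(-3, Mul(-24, V)))
Pow(Add(Function('c')(-32, -137), Function('m')(135)), Rational(1, 2)) = Pow(Add(Add(-3, Mul(-24, -137)), Add(-885, Mul(-3, Pow(135, 2)), Mul(192, 135))), Rational(1, 2)) = Pow(Add(Add(-3, 3288), Add(-885, Mul(-3, 18225), 25920)), Rational(1, 2)) = Pow(Add(3285, Add(-885, -54675, 25920)), Rational(1, 2)) = Pow(Add(3285, -29640), Rational(1, 2)) = Pow(-26355, Rational(1, 2)) = Mul(I, Pow(26355, Rational(1, 2)))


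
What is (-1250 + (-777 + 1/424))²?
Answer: 738649145809/179776 ≈ 4.1087e+6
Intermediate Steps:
(-1250 + (-777 + 1/424))² = (-1250 - 329447/424)² = (-859447/424)² = 738649145809/179776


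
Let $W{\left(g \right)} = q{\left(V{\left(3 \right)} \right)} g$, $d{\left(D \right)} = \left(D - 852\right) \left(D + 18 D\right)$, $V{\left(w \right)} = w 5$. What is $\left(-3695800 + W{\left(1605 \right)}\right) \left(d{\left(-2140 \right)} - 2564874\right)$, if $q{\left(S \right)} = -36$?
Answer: $-447013264148680$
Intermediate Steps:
$V{\left(w \right)} = 5 w$
$d{\left(D \right)} = 19 D \left(-852 + D\right)$ ($d{\left(D \right)} = \left(-852 + D\right) 19 D = 19 D \left(-852 + D\right)$)
$W{\left(g \right)} = - 36 g$
$\left(-3695800 + W{\left(1605 \right)}\right) \left(d{\left(-2140 \right)} - 2564874\right) = \left(-3695800 - 57780\right) \left(19 \left(-2140\right) \left(-852 - 2140\right) - 2564874\right) = \left(-3695800 - 57780\right) \left(19 \left(-2140\right) \left(-2992\right) - 2564874\right) = - 3753580 \left(121654720 - 2564874\right) = \left(-3753580\right) 119089846 = -447013264148680$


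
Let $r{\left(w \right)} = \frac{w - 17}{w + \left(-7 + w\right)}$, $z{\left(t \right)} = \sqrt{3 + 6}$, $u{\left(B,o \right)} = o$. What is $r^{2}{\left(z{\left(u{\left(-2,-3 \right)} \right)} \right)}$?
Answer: $196$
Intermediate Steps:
$z{\left(t \right)} = 3$ ($z{\left(t \right)} = \sqrt{9} = 3$)
$r{\left(w \right)} = \frac{-17 + w}{-7 + 2 w}$
$r^{2}{\left(z{\left(u{\left(-2,-3 \right)} \right)} \right)} = \left(\frac{-17 + 3}{-7 + 2 \cdot 3}\right)^{2} = \left(\frac{1}{-7 + 6} \left(-14\right)\right)^{2} = \left(\frac{1}{-1} \left(-14\right)\right)^{2} = \left(\left(-1\right) \left(-14\right)\right)^{2} = 14^{2} = 196$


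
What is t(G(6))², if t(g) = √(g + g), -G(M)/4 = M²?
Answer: -288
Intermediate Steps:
G(M) = -4*M²
t(g) = √2*√g (t(g) = √(2*g) = √2*√g)
t(G(6))² = (√2*√(-4*6²))² = (√2*√(-4*36))² = (√2*√(-144))² = (√2*(12*I))² = (12*I*√2)² = -288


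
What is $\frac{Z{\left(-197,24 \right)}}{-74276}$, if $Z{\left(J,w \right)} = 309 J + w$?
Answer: $\frac{60849}{74276} \approx 0.81923$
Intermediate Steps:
$Z{\left(J,w \right)} = w + 309 J$
$\frac{Z{\left(-197,24 \right)}}{-74276} = \frac{24 + 309 \left(-197\right)}{-74276} = \left(24 - 60873\right) \left(- \frac{1}{74276}\right) = \left(-60849\right) \left(- \frac{1}{74276}\right) = \frac{60849}{74276}$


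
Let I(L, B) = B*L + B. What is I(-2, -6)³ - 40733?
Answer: -40517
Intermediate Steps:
I(L, B) = B + B*L
I(-2, -6)³ - 40733 = (-6*(1 - 2))³ - 40733 = (-6*(-1))³ - 40733 = 6³ - 40733 = 216 - 40733 = -40517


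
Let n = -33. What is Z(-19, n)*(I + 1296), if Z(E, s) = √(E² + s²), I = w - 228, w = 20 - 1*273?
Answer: 4075*√58 ≈ 31034.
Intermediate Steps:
w = -253 (w = 20 - 273 = -253)
I = -481 (I = -253 - 228 = -481)
Z(-19, n)*(I + 1296) = √((-19)² + (-33)²)*(-481 + 1296) = √(361 + 1089)*815 = √1450*815 = (5*√58)*815 = 4075*√58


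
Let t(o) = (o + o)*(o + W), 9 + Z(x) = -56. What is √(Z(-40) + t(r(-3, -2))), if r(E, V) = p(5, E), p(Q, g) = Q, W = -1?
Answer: 5*I ≈ 5.0*I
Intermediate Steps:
r(E, V) = 5
Z(x) = -65 (Z(x) = -9 - 56 = -65)
t(o) = 2*o*(-1 + o) (t(o) = (o + o)*(o - 1) = (2*o)*(-1 + o) = 2*o*(-1 + o))
√(Z(-40) + t(r(-3, -2))) = √(-65 + 2*5*(-1 + 5)) = √(-65 + 2*5*4) = √(-65 + 40) = √(-25) = 5*I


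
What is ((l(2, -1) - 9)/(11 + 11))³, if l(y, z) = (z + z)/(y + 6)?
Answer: -50653/681472 ≈ -0.074329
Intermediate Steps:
l(y, z) = 2*z/(6 + y) (l(y, z) = (2*z)/(6 + y) = 2*z/(6 + y))
((l(2, -1) - 9)/(11 + 11))³ = ((2*(-1)/(6 + 2) - 9)/(11 + 11))³ = ((2*(-1)/8 - 9)/22)³ = ((2*(-1)*(⅛) - 9)*(1/22))³ = ((-¼ - 9)*(1/22))³ = (-37/4*1/22)³ = (-37/88)³ = -50653/681472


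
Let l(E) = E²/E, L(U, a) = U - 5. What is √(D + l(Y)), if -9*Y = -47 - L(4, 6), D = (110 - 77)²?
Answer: √9847/3 ≈ 33.077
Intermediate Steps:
D = 1089 (D = 33² = 1089)
L(U, a) = -5 + U
Y = 46/9 (Y = -(-47 - (-5 + 4))/9 = -(-47 - 1*(-1))/9 = -(-47 + 1)/9 = -⅑*(-46) = 46/9 ≈ 5.1111)
l(E) = E
√(D + l(Y)) = √(1089 + 46/9) = √(9847/9) = √9847/3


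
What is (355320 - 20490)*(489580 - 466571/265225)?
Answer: 8695427213019414/53045 ≈ 1.6393e+11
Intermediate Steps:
(355320 - 20490)*(489580 - 466571/265225) = 334830*(489580 - 466571*1/265225) = 334830*(489580 - 466571/265225) = 334830*(129848388929/265225) = 8695427213019414/53045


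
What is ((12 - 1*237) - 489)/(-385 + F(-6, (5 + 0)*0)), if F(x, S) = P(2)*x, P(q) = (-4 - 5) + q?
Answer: 102/49 ≈ 2.0816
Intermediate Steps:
P(q) = -9 + q
F(x, S) = -7*x (F(x, S) = (-9 + 2)*x = -7*x)
((12 - 1*237) - 489)/(-385 + F(-6, (5 + 0)*0)) = ((12 - 1*237) - 489)/(-385 - 7*(-6)) = ((12 - 237) - 489)/(-385 + 42) = (-225 - 489)/(-343) = -714*(-1/343) = 102/49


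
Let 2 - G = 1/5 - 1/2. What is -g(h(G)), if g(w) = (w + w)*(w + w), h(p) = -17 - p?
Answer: -37249/25 ≈ -1490.0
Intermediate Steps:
G = 23/10 (G = 2 - (1/5 - 1/2) = 2 - 1*(-3/10) = 2 + 3/10 = 23/10 ≈ 2.3000)
g(w) = 4*w**2 (g(w) = (2*w)*(2*w) = 4*w**2)
-g(h(G)) = -4*(-17 - 1*23/10)**2 = -4*(-17 - 23/10)**2 = -4*(-193/10)**2 = -4*37249/100 = -1*37249/25 = -37249/25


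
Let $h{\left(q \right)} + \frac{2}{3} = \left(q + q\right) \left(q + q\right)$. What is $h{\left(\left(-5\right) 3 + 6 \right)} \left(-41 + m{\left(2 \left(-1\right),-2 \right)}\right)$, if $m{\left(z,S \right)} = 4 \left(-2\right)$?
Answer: $- \frac{47530}{3} \approx -15843.0$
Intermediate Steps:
$h{\left(q \right)} = - \frac{2}{3} + 4 q^{2}$ ($h{\left(q \right)} = - \frac{2}{3} + \left(q + q\right) \left(q + q\right) = - \frac{2}{3} + 2 q 2 q = - \frac{2}{3} + 4 q^{2}$)
$m{\left(z,S \right)} = -8$
$h{\left(\left(-5\right) 3 + 6 \right)} \left(-41 + m{\left(2 \left(-1\right),-2 \right)}\right) = \left(- \frac{2}{3} + 4 \left(\left(-5\right) 3 + 6\right)^{2}\right) \left(-41 - 8\right) = \left(- \frac{2}{3} + 4 \left(-15 + 6\right)^{2}\right) \left(-49\right) = \left(- \frac{2}{3} + 4 \left(-9\right)^{2}\right) \left(-49\right) = \left(- \frac{2}{3} + 4 \cdot 81\right) \left(-49\right) = \left(- \frac{2}{3} + 324\right) \left(-49\right) = \frac{970}{3} \left(-49\right) = - \frac{47530}{3}$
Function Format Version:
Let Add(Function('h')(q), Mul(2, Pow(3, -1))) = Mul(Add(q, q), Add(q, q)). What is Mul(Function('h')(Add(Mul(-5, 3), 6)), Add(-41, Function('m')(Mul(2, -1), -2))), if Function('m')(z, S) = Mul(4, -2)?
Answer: Rational(-47530, 3) ≈ -15843.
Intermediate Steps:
Function('h')(q) = Add(Rational(-2, 3), Mul(4, Pow(q, 2))) (Function('h')(q) = Add(Rational(-2, 3), Mul(Add(q, q), Add(q, q))) = Add(Rational(-2, 3), Mul(Mul(2, q), Mul(2, q))) = Add(Rational(-2, 3), Mul(4, Pow(q, 2))))
Function('m')(z, S) = -8
Mul(Function('h')(Add(Mul(-5, 3), 6)), Add(-41, Function('m')(Mul(2, -1), -2))) = Mul(Add(Rational(-2, 3), Mul(4, Pow(Add(Mul(-5, 3), 6), 2))), Add(-41, -8)) = Mul(Add(Rational(-2, 3), Mul(4, Pow(Add(-15, 6), 2))), -49) = Mul(Add(Rational(-2, 3), Mul(4, Pow(-9, 2))), -49) = Mul(Add(Rational(-2, 3), Mul(4, 81)), -49) = Mul(Add(Rational(-2, 3), 324), -49) = Mul(Rational(970, 3), -49) = Rational(-47530, 3)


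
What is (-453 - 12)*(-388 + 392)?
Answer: -1860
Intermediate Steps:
(-453 - 12)*(-388 + 392) = -465*4 = -1860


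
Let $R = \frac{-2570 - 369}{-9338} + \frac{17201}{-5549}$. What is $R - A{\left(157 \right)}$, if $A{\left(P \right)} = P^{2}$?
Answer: $- \frac{1277370751165}{51816562} \approx -24652.0$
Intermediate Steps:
$R = - \frac{144314427}{51816562}$ ($R = \left(-2570 - 369\right) \left(- \frac{1}{9338}\right) + 17201 \left(- \frac{1}{5549}\right) = \left(-2939\right) \left(- \frac{1}{9338}\right) - \frac{17201}{5549} = \frac{2939}{9338} - \frac{17201}{5549} = - \frac{144314427}{51816562} \approx -2.7851$)
$R - A{\left(157 \right)} = - \frac{144314427}{51816562} - 157^{2} = - \frac{144314427}{51816562} - 24649 = - \frac{1277370751165}{51816562}$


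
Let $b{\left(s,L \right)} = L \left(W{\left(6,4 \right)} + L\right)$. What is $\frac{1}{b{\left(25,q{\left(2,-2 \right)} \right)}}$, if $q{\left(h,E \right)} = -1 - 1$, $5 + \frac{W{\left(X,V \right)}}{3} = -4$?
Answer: $\frac{1}{58} \approx 0.017241$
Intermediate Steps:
$W{\left(X,V \right)} = -27$ ($W{\left(X,V \right)} = -15 + 3 \left(-4\right) = -15 - 12 = -27$)
$q{\left(h,E \right)} = -2$
$b{\left(s,L \right)} = L \left(-27 + L\right)$
$\frac{1}{b{\left(25,q{\left(2,-2 \right)} \right)}} = \frac{1}{\left(-2\right) \left(-27 - 2\right)} = \frac{1}{\left(-2\right) \left(-29\right)} = \frac{1}{58}$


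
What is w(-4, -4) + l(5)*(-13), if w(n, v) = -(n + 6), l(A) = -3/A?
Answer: 29/5 ≈ 5.8000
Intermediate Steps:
w(n, v) = -6 - n (w(n, v) = -(6 + n) = -6 - n)
w(-4, -4) + l(5)*(-13) = (-6 - 1*(-4)) - 3/5*(-13) = (-6 + 4) - 3*⅕*(-13) = -2 - ⅗*(-13) = -2 + 39/5 = 29/5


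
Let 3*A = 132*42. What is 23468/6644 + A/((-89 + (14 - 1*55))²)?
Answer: 25555457/7017725 ≈ 3.6416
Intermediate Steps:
A = 1848 (A = (132*42)/3 = (⅓)*5544 = 1848)
23468/6644 + A/((-89 + (14 - 1*55))²) = 23468/6644 + 1848/((-89 + (14 - 1*55))²) = 23468*(1/6644) + 1848/((-89 + (14 - 55))²) = 5867/1661 + 1848/((-89 - 41)²) = 5867/1661 + 1848/((-130)²) = 5867/1661 + 1848/16900 = 5867/1661 + 1848*(1/16900) = 5867/1661 + 462/4225 = 25555457/7017725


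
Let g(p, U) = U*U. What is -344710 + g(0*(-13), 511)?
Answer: -83589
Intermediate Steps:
g(p, U) = U²
-344710 + g(0*(-13), 511) = -344710 + 511² = -344710 + 261121 = -83589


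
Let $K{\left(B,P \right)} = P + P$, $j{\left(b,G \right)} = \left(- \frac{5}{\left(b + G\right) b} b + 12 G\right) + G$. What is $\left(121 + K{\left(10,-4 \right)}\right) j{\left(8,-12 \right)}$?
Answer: $- \frac{69947}{4} \approx -17487.0$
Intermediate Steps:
$j{\left(b,G \right)} = - \frac{5}{G + b} + 13 G$ ($j{\left(b,G \right)} = \left(- \frac{5}{\left(G + b\right) b} b + 12 G\right) + G = \left(- \frac{5}{b \left(G + b\right)} b + 12 G\right) + G = \left(- \frac{5}{G + b} + 12 G\right) + G = - \frac{5}{G + b} + 13 G$)
$K{\left(B,P \right)} = 2 P$
$\left(121 + K{\left(10,-4 \right)}\right) j{\left(8,-12 \right)} = \left(121 + 2 \left(-4\right)\right) \frac{-5 + 13 \left(-12\right)^{2} + 13 \left(-12\right) 8}{-12 + 8} = \left(121 - 8\right) \frac{-5 + 13 \cdot 144 - 1248}{-4} = 113 \left(- \frac{-5 + 1872 - 1248}{4}\right) = 113 \left(\left(- \frac{1}{4}\right) 619\right) = 113 \left(- \frac{619}{4}\right) = - \frac{69947}{4}$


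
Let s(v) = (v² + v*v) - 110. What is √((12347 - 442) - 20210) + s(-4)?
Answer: -78 + I*√8305 ≈ -78.0 + 91.132*I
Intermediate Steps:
s(v) = -110 + 2*v² (s(v) = (v² + v²) - 110 = 2*v² - 110 = -110 + 2*v²)
√((12347 - 442) - 20210) + s(-4) = √((12347 - 442) - 20210) + (-110 + 2*(-4)²) = √(11905 - 20210) + (-110 + 2*16) = √(-8305) + (-110 + 32) = I*√8305 - 78 = -78 + I*√8305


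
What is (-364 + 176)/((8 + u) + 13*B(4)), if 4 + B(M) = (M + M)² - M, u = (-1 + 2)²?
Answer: -188/737 ≈ -0.25509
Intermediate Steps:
u = 1 (u = 1² = 1)
B(M) = -4 - M + 4*M² (B(M) = -4 + ((M + M)² - M) = -4 + ((2*M)² - M) = -4 + (4*M² - M) = -4 + (-M + 4*M²) = -4 - M + 4*M²)
(-364 + 176)/((8 + u) + 13*B(4)) = (-364 + 176)/((8 + 1) + 13*(-4 - 1*4 + 4*4²)) = -188/(9 + 13*(-4 - 4 + 4*16)) = -188/(9 + 13*(-4 - 4 + 64)) = -188/(9 + 13*56) = -188/(9 + 728) = -188/737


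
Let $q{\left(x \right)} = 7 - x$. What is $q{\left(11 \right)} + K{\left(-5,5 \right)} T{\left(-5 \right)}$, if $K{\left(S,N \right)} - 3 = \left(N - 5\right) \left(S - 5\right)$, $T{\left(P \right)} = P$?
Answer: $-19$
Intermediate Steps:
$K{\left(S,N \right)} = 3 + \left(-5 + N\right) \left(-5 + S\right)$ ($K{\left(S,N \right)} = 3 + \left(N - 5\right) \left(S - 5\right) = 3 + \left(-5 + N\right) \left(-5 + S\right)$)
$q{\left(11 \right)} + K{\left(-5,5 \right)} T{\left(-5 \right)} = \left(7 - 11\right) + \left(28 - 25 - -25 + 5 \left(-5\right)\right) \left(-5\right) = \left(7 - 11\right) + \left(28 - 25 + 25 - 25\right) \left(-5\right) = -4 + 3 \left(-5\right) = -4 - 15 = -19$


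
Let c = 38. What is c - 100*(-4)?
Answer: 438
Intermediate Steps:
c - 100*(-4) = 38 - 100*(-4) = 38 + 400 = 438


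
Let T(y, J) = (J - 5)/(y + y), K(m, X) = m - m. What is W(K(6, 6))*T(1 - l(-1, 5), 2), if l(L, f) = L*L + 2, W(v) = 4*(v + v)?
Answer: 0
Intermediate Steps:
K(m, X) = 0
W(v) = 8*v (W(v) = 4*(2*v) = 8*v)
l(L, f) = 2 + L**2 (l(L, f) = L**2 + 2 = 2 + L**2)
T(y, J) = (-5 + J)/(2*y) (T(y, J) = (-5 + J)/((2*y)) = (-5 + J)*(1/(2*y)) = (-5 + J)/(2*y))
W(K(6, 6))*T(1 - l(-1, 5), 2) = (8*0)*((-5 + 2)/(2*(1 - (2 + (-1)**2)))) = 0*((1/2)*(-3)/(1 - (2 + 1))) = 0*((1/2)*(-3)/(1 - 1*3)) = 0*((1/2)*(-3)/(1 - 3)) = 0*((1/2)*(-3)/(-2)) = 0*((1/2)*(-1/2)*(-3)) = 0*(3/4) = 0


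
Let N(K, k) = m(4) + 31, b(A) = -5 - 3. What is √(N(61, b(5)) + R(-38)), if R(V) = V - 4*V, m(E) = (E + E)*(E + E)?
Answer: √209 ≈ 14.457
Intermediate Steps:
m(E) = 4*E² (m(E) = (2*E)*(2*E) = 4*E²)
b(A) = -8
R(V) = -3*V
N(K, k) = 95 (N(K, k) = 4*4² + 31 = 4*16 + 31 = 64 + 31 = 95)
√(N(61, b(5)) + R(-38)) = √(95 - 3*(-38)) = √(95 + 114) = √209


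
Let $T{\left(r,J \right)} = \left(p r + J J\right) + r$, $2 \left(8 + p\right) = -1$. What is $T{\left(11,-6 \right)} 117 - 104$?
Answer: $- \frac{11089}{2} \approx -5544.5$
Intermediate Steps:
$p = - \frac{17}{2}$ ($p = -8 + \frac{1}{2} \left(-1\right) = -8 - \frac{1}{2} = - \frac{17}{2} \approx -8.5$)
$T{\left(r,J \right)} = J^{2} - \frac{15 r}{2}$ ($T{\left(r,J \right)} = \left(- \frac{17 r}{2} + J J\right) + r = \left(- \frac{17 r}{2} + J^{2}\right) + r = \left(J^{2} - \frac{17 r}{2}\right) + r = J^{2} - \frac{15 r}{2}$)
$T{\left(11,-6 \right)} 117 - 104 = \left(\left(-6\right)^{2} - \frac{165}{2}\right) 117 - 104 = \left(36 - \frac{165}{2}\right) 117 - 104 = \left(- \frac{93}{2}\right) 117 - 104 = - \frac{10881}{2} - 104 = - \frac{11089}{2}$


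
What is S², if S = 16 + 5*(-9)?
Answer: 841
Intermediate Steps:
S = -29 (S = 16 - 45 = -29)
S² = (-29)² = 841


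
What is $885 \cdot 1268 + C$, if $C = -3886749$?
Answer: $-2764569$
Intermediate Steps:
$885 \cdot 1268 + C = 885 \cdot 1268 - 3886749 = 1122180 - 3886749 = -2764569$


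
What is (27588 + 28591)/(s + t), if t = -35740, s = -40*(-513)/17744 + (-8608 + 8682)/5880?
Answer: -183169382340/116525028817 ≈ -1.5719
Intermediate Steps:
s = 3811583/3260460 (s = 20520*(1/17744) + 74*(1/5880) = 2565/2218 + 37/2940 = 3811583/3260460 ≈ 1.1690)
(27588 + 28591)/(s + t) = (27588 + 28591)/(3811583/3260460 - 35740) = 56179/(-116525028817/3260460) = 56179*(-3260460/116525028817) = -183169382340/116525028817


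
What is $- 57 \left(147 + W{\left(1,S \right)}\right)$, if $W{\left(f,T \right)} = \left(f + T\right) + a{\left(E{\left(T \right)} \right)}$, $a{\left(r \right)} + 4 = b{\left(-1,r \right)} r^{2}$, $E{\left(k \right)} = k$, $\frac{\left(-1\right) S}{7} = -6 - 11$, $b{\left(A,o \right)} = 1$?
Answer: $-822168$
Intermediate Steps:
$S = 119$ ($S = - 7 \left(-6 - 11\right) = \left(-7\right) \left(-17\right) = 119$)
$a{\left(r \right)} = -4 + r^{2}$ ($a{\left(r \right)} = -4 + 1 r^{2} = -4 + r^{2}$)
$W{\left(f,T \right)} = -4 + T + f + T^{2}$ ($W{\left(f,T \right)} = \left(f + T\right) + \left(-4 + T^{2}\right) = \left(T + f\right) + \left(-4 + T^{2}\right) = -4 + T + f + T^{2}$)
$- 57 \left(147 + W{\left(1,S \right)}\right) = - 57 \left(147 + \left(-4 + 119 + 1 + 119^{2}\right)\right) = - 57 \left(147 + \left(-4 + 119 + 1 + 14161\right)\right) = - 57 \left(147 + 14277\right) = \left(-57\right) 14424 = -822168$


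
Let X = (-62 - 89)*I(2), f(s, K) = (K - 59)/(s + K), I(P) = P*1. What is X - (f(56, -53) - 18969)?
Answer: 56113/3 ≈ 18704.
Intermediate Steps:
I(P) = P
f(s, K) = (-59 + K)/(K + s)
X = -302 (X = (-62 - 89)*2 = -151*2 = -302)
X - (f(56, -53) - 18969) = -302 - ((-59 - 53)/(-53 + 56) - 18969) = -302 - (-112/3 - 18969) = -302 - 1*(-57019/3) = -302 + 57019/3 = 56113/3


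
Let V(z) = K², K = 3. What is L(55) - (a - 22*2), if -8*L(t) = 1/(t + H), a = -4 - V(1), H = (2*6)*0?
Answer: 25079/440 ≈ 56.998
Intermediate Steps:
H = 0 (H = 12*0 = 0)
V(z) = 9 (V(z) = 3² = 9)
a = -13 (a = -4 - 1*9 = -4 - 9 = -13)
L(t) = -1/(8*t) (L(t) = -1/(8*(t + 0)) = -1/(8*t))
L(55) - (a - 22*2) = -⅛/55 - (-13 - 22*2) = -⅛*1/55 - (-13 - 44) = -1/440 - 1*(-57) = -1/440 + 57 = 25079/440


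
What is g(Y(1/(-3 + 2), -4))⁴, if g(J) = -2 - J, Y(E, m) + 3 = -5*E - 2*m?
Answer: 20736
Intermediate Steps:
Y(E, m) = -3 - 5*E - 2*m (Y(E, m) = -3 + (-5*E - 2*m) = -3 - 5*E - 2*m)
g(Y(1/(-3 + 2), -4))⁴ = (-2 - (-3 - 5/(-3 + 2) - 2*(-4)))⁴ = (-2 - (-3 - 5/(-1) + 8))⁴ = (-2 - (-3 - 5*(-1) + 8))⁴ = (-2 - (-3 + 5 + 8))⁴ = (-2 - 1*10)⁴ = (-2 - 10)⁴ = (-12)⁴ = 20736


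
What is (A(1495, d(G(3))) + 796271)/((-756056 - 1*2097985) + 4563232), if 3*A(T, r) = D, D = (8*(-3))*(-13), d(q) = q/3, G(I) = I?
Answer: 796375/1709191 ≈ 0.46594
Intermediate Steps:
d(q) = q/3 (d(q) = q*(1/3) = q/3)
D = 312 (D = -24*(-13) = 312)
A(T, r) = 104 (A(T, r) = (1/3)*312 = 104)
(A(1495, d(G(3))) + 796271)/((-756056 - 1*2097985) + 4563232) = (104 + 796271)/((-756056 - 1*2097985) + 4563232) = 796375/((-756056 - 2097985) + 4563232) = 796375/(-2854041 + 4563232) = 796375/1709191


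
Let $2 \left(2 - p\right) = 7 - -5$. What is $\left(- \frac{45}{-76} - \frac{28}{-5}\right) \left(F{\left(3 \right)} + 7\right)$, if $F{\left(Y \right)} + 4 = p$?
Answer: $- \frac{2353}{380} \approx -6.1921$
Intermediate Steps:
$p = -4$ ($p = 2 - \frac{7 - -5}{2} = 2 - \frac{7 + 5}{2} = 2 - 6 = -4$)
$F{\left(Y \right)} = -8$ ($F{\left(Y \right)} = -4 - 4 = -8$)
$\left(- \frac{45}{-76} - \frac{28}{-5}\right) \left(F{\left(3 \right)} + 7\right) = \left(- \frac{45}{-76} - \frac{28}{-5}\right) \left(-8 + 7\right) = \left(\left(-45\right) \left(- \frac{1}{76}\right) - - \frac{28}{5}\right) \left(-1\right) = \left(\frac{45}{76} + \frac{28}{5}\right) \left(-1\right) = \frac{2353}{380} \left(-1\right) = - \frac{2353}{380}$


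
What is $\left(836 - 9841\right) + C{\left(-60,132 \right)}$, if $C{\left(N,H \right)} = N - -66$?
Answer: $-8999$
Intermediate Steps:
$C{\left(N,H \right)} = 66 + N$ ($C{\left(N,H \right)} = N + 66 = 66 + N$)
$\left(836 - 9841\right) + C{\left(-60,132 \right)} = \left(836 - 9841\right) + \left(66 - 60\right) = -9005 + 6 = -8999$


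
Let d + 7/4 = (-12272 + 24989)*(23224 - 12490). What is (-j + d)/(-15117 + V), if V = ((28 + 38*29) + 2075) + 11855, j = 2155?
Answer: -546008485/228 ≈ -2.3948e+6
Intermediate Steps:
d = 546017105/4 (d = -7/4 + (-12272 + 24989)*(23224 - 12490) = -7/4 + 12717*10734 = -7/4 + 136504278 = 546017105/4 ≈ 1.3650e+8)
V = 15060 (V = ((28 + 1102) + 2075) + 11855 = (1130 + 2075) + 11855 = 3205 + 11855 = 15060)
(-j + d)/(-15117 + V) = (-1*2155 + 546017105/4)/(-15117 + 15060) = (-2155 + 546017105/4)/(-57) = (546008485/4)*(-1/57) = -546008485/228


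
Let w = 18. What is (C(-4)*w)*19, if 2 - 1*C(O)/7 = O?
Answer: 14364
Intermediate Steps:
C(O) = 14 - 7*O
(C(-4)*w)*19 = ((14 - 7*(-4))*18)*19 = ((14 + 28)*18)*19 = (42*18)*19 = 756*19 = 14364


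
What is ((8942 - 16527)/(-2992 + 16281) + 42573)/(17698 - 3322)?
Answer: 141436253/47760666 ≈ 2.9614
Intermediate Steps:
((8942 - 16527)/(-2992 + 16281) + 42573)/(17698 - 3322) = (-7585/13289 + 42573)/14376 = (-7585*1/13289 + 42573)*(1/14376) = (-7585/13289 + 42573)*(1/14376) = (565745012/13289)*(1/14376) = 141436253/47760666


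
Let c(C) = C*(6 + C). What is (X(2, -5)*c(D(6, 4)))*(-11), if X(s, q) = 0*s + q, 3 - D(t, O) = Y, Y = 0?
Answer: 1485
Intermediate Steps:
D(t, O) = 3 (D(t, O) = 3 - 1*0 = 3 + 0 = 3)
X(s, q) = q (X(s, q) = 0 + q = q)
(X(2, -5)*c(D(6, 4)))*(-11) = -15*(6 + 3)*(-11) = -15*9*(-11) = -5*27*(-11) = -135*(-11) = 1485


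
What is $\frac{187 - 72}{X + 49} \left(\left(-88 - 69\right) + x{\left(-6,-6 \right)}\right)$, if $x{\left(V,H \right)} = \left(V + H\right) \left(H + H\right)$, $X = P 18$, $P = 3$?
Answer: $- \frac{1495}{103} \approx -14.515$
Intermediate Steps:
$X = 54$ ($X = 3 \cdot 18 = 54$)
$x{\left(V,H \right)} = 2 H \left(H + V\right)$ ($x{\left(V,H \right)} = \left(H + V\right) 2 H = 2 H \left(H + V\right)$)
$\frac{187 - 72}{X + 49} \left(\left(-88 - 69\right) + x{\left(-6,-6 \right)}\right) = \frac{187 - 72}{54 + 49} \left(\left(-88 - 69\right) + 2 \left(-6\right) \left(-6 - 6\right)\right) = \frac{115}{103} \left(\left(-88 - 69\right) + 2 \left(-6\right) \left(-12\right)\right) = 115 \cdot \frac{1}{103} \left(-157 + 144\right) = \frac{115}{103} \left(-13\right) = - \frac{1495}{103}$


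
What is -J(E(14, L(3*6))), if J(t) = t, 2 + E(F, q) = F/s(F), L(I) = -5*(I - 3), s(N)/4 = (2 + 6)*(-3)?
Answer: 103/48 ≈ 2.1458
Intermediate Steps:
s(N) = -96 (s(N) = 4*((2 + 6)*(-3)) = 4*(8*(-3)) = 4*(-24) = -96)
L(I) = 15 - 5*I (L(I) = -5*(-3 + I) = 15 - 5*I)
E(F, q) = -2 - F/96 (E(F, q) = -2 + F/(-96) = -2 + F*(-1/96) = -2 - F/96)
-J(E(14, L(3*6))) = -(-2 - 1/96*14) = -(-2 - 7/48) = -1*(-103/48) = 103/48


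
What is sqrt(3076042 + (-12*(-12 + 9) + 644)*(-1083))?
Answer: sqrt(2339602) ≈ 1529.6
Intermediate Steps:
sqrt(3076042 + (-12*(-12 + 9) + 644)*(-1083)) = sqrt(3076042 + (-12*(-3) + 644)*(-1083)) = sqrt(3076042 + (36 + 644)*(-1083)) = sqrt(3076042 + 680*(-1083)) = sqrt(3076042 - 736440) = sqrt(2339602)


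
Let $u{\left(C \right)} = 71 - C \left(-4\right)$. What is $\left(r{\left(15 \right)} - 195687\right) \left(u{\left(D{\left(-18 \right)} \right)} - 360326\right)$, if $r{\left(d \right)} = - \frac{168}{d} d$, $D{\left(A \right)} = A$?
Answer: $70571844585$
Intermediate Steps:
$r{\left(d \right)} = -168$
$u{\left(C \right)} = 71 + 4 C$ ($u{\left(C \right)} = 71 - - 4 C = 71 + 4 C$)
$\left(r{\left(15 \right)} - 195687\right) \left(u{\left(D{\left(-18 \right)} \right)} - 360326\right) = \left(-168 - 195687\right) \left(\left(71 + 4 \left(-18\right)\right) - 360326\right) = - 195855 \left(\left(71 - 72\right) - 360326\right) = - 195855 \left(-1 - 360326\right) = \left(-195855\right) \left(-360327\right) = 70571844585$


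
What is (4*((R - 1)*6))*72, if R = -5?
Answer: -10368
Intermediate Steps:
(4*((R - 1)*6))*72 = (4*((-5 - 1)*6))*72 = (4*(-6*6))*72 = (4*(-36))*72 = -144*72 = -10368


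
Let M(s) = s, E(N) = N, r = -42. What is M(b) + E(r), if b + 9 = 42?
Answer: -9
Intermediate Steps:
b = 33 (b = -9 + 42 = 33)
M(b) + E(r) = 33 - 42 = -9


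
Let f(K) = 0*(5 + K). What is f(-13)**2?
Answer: 0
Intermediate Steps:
f(K) = 0
f(-13)**2 = 0**2 = 0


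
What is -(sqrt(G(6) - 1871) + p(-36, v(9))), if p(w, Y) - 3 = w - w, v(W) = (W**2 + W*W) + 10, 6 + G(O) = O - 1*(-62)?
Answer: -3 - 3*I*sqrt(201) ≈ -3.0 - 42.532*I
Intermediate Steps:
G(O) = 56 + O (G(O) = -6 + (O - 1*(-62)) = -6 + (O + 62) = -6 + (62 + O) = 56 + O)
v(W) = 10 + 2*W**2 (v(W) = (W**2 + W**2) + 10 = 2*W**2 + 10 = 10 + 2*W**2)
p(w, Y) = 3 (p(w, Y) = 3 + (w - w) = 3 + 0 = 3)
-(sqrt(G(6) - 1871) + p(-36, v(9))) = -(sqrt((56 + 6) - 1871) + 3) = -(sqrt(62 - 1871) + 3) = -(sqrt(-1809) + 3) = -(3*I*sqrt(201) + 3) = -(3 + 3*I*sqrt(201)) = -3 - 3*I*sqrt(201)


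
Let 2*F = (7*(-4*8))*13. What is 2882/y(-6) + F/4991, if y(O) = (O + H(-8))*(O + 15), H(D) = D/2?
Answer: -1036793/32085 ≈ -32.314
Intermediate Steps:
H(D) = D/2 (H(D) = D*(½) = D/2)
y(O) = (-4 + O)*(15 + O) (y(O) = (O + (½)*(-8))*(O + 15) = (O - 4)*(15 + O) = (-4 + O)*(15 + O))
F = -1456 (F = ((7*(-4*8))*13)/2 = ((7*(-32))*13)/2 = (-224*13)/2 = (½)*(-2912) = -1456)
2882/y(-6) + F/4991 = 2882/(-60 + (-6)² + 11*(-6)) - 1456/4991 = 2882/(-60 + 36 - 66) - 1456*1/4991 = 2882/(-90) - 208/713 = 2882*(-1/90) - 208/713 = -1441/45 - 208/713 = -1036793/32085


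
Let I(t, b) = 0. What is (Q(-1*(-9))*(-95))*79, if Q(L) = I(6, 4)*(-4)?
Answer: 0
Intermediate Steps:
Q(L) = 0 (Q(L) = 0*(-4) = 0)
(Q(-1*(-9))*(-95))*79 = (0*(-95))*79 = 0*79 = 0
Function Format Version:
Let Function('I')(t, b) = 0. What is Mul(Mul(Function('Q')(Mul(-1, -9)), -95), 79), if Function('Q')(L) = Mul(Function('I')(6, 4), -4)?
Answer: 0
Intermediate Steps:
Function('Q')(L) = 0 (Function('Q')(L) = Mul(0, -4) = 0)
Mul(Mul(Function('Q')(Mul(-1, -9)), -95), 79) = Mul(Mul(0, -95), 79) = Mul(0, 79) = 0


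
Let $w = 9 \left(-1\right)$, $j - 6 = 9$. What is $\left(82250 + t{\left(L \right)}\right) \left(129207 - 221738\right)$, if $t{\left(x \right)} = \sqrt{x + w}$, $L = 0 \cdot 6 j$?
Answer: $-7610674750 - 277593 i \approx -7.6107 \cdot 10^{9} - 2.7759 \cdot 10^{5} i$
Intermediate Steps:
$j = 15$ ($j = 6 + 9 = 15$)
$L = 0$ ($L = 0 \cdot 6 \cdot 15 = 0 \cdot 15 = 0$)
$w = -9$
$t{\left(x \right)} = \sqrt{-9 + x}$ ($t{\left(x \right)} = \sqrt{x - 9} = \sqrt{-9 + x}$)
$\left(82250 + t{\left(L \right)}\right) \left(129207 - 221738\right) = \left(82250 + \sqrt{-9 + 0}\right) \left(129207 - 221738\right) = \left(82250 + \sqrt{-9}\right) \left(-92531\right) = \left(82250 + 3 i\right) \left(-92531\right) = -7610674750 - 277593 i$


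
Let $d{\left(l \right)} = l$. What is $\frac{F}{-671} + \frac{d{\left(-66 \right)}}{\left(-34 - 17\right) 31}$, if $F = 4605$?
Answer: $- \frac{2412073}{353617} \approx -6.8211$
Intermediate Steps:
$\frac{F}{-671} + \frac{d{\left(-66 \right)}}{\left(-34 - 17\right) 31} = \frac{4605}{-671} - \frac{66}{\left(-34 - 17\right) 31} = 4605 \left(- \frac{1}{671}\right) - \frac{66}{\left(-51\right) 31} = - \frac{4605}{671} - \frac{66}{-1581} = - \frac{4605}{671} - - \frac{22}{527} = - \frac{4605}{671} + \frac{22}{527} = - \frac{2412073}{353617}$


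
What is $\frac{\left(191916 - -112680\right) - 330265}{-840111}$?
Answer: $\frac{25669}{840111} \approx 0.030554$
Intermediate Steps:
$\frac{\left(191916 - -112680\right) - 330265}{-840111} = \left(\left(191916 + 112680\right) - 330265\right) \left(- \frac{1}{840111}\right) = \left(304596 - 330265\right) \left(- \frac{1}{840111}\right) = \left(-25669\right) \left(- \frac{1}{840111}\right) = \frac{25669}{840111}$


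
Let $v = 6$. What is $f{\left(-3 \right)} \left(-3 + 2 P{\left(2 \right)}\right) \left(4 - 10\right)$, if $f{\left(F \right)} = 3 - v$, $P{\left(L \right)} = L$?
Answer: $18$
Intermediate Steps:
$f{\left(F \right)} = -3$ ($f{\left(F \right)} = 3 - 6 = -3$)
$f{\left(-3 \right)} \left(-3 + 2 P{\left(2 \right)}\right) \left(4 - 10\right) = - 3 \left(-3 + 2 \cdot 2\right) \left(4 - 10\right) = - 3 \left(-3 + 4\right) \left(4 - 10\right) = \left(-3\right) 1 \left(-6\right) = \left(-3\right) \left(-6\right) = 18$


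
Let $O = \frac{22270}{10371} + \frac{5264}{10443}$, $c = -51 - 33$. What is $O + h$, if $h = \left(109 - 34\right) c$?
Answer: $- \frac{75781140594}{12033817} \approx -6297.4$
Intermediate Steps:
$c = -84$ ($c = -51 - 33 = -84$)
$O = \frac{31906506}{12033817}$ ($O = 22270 \cdot \frac{1}{10371} + 5264 \cdot \frac{1}{10443} = \frac{22270}{10371} + \frac{5264}{10443} = \frac{31906506}{12033817} \approx 2.6514$)
$h = -6300$ ($h = \left(109 - 34\right) \left(-84\right) = 75 \left(-84\right) = -6300$)
$O + h = \frac{31906506}{12033817} - 6300 = - \frac{75781140594}{12033817}$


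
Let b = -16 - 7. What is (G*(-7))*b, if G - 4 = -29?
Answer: -4025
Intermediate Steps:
b = -23
G = -25 (G = 4 - 29 = -25)
(G*(-7))*b = -25*(-7)*(-23) = 175*(-23) = -4025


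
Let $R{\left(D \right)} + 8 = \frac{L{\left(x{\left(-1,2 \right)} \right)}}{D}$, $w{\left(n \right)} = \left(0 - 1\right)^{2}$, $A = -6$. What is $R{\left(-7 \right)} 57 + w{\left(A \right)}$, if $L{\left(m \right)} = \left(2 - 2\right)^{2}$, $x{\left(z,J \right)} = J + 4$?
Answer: $-455$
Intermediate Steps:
$x{\left(z,J \right)} = 4 + J$
$L{\left(m \right)} = 0$ ($L{\left(m \right)} = 0^{2} = 0$)
$w{\left(n \right)} = 1$ ($w{\left(n \right)} = \left(-1\right)^{2} = 1$)
$R{\left(D \right)} = -8$ ($R{\left(D \right)} = -8 + \frac{0}{D} = -8 + 0 = -8$)
$R{\left(-7 \right)} 57 + w{\left(A \right)} = \left(-8\right) 57 + 1 = -456 + 1 = -455$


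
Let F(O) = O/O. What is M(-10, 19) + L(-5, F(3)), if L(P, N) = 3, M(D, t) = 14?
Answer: 17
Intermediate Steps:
F(O) = 1
M(-10, 19) + L(-5, F(3)) = 14 + 3 = 17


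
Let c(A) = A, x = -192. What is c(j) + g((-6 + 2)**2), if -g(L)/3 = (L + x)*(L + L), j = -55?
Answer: 16841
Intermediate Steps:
g(L) = -6*L*(-192 + L) (g(L) = -3*(L - 192)*(L + L) = -3*(-192 + L)*2*L = -6*L*(-192 + L))
c(j) + g((-6 + 2)**2) = -55 + 6*(-6 + 2)**2*(192 - (-6 + 2)**2) = -55 + 6*(-4)**2*(192 - 1*(-4)**2) = -55 + 6*16*(192 - 1*16) = -55 + 6*16*(192 - 16) = -55 + 6*16*176 = -55 + 16896 = 16841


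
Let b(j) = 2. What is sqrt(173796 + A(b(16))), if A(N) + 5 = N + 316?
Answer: sqrt(174109) ≈ 417.26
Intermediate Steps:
A(N) = 311 + N (A(N) = -5 + (N + 316) = -5 + (316 + N) = 311 + N)
sqrt(173796 + A(b(16))) = sqrt(173796 + (311 + 2)) = sqrt(173796 + 313) = sqrt(174109)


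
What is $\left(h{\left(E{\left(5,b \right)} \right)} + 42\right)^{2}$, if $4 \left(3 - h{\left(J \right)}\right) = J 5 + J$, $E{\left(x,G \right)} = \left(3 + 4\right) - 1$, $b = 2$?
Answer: $1296$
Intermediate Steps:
$E{\left(x,G \right)} = 6$ ($E{\left(x,G \right)} = 7 - 1 = 6$)
$h{\left(J \right)} = 3 - \frac{3 J}{2}$ ($h{\left(J \right)} = 3 - \frac{J 5 + J}{4} = 3 - \frac{5 J + J}{4} = 3 - \frac{6 J}{4} = 3 - \frac{3 J}{2}$)
$\left(h{\left(E{\left(5,b \right)} \right)} + 42\right)^{2} = \left(\left(3 - 9\right) + 42\right)^{2} = \left(-6 + 42\right)^{2} = 36^{2} = 1296$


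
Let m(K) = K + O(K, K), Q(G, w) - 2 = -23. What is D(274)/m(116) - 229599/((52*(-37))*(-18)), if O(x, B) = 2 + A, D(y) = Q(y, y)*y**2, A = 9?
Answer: -6069981305/488696 ≈ -12421.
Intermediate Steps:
Q(G, w) = -21 (Q(G, w) = 2 - 23 = -21)
D(y) = -21*y**2
O(x, B) = 11 (O(x, B) = 2 + 9 = 11)
m(K) = 11 + K (m(K) = K + 11 = 11 + K)
D(274)/m(116) - 229599/((52*(-37))*(-18)) = (-21*274**2)/(11 + 116) - 229599/((52*(-37))*(-18)) = -21*75076/127 - 229599/((-1924*(-18))) = -1576596*1/127 - 229599/34632 = -1576596/127 - 229599*1/34632 = -1576596/127 - 25511/3848 = -6069981305/488696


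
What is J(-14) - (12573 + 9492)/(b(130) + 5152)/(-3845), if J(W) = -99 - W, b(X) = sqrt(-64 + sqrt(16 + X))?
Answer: -85 + 4413/(769*(5152 + I*sqrt(64 - sqrt(146)))) ≈ -84.999 - 1.5578e-6*I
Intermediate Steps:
J(-14) - (12573 + 9492)/(b(130) + 5152)/(-3845) = (-99 - 1*(-14)) - (12573 + 9492)/(sqrt(-64 + sqrt(16 + 130)) + 5152)/(-3845) = (-99 + 14) - 22065/(sqrt(-64 + sqrt(146)) + 5152)*(-1)/3845 = -85 - 22065/(5152 + sqrt(-64 + sqrt(146)))*(-1)/3845 = -85 - (-4413)/(769*(5152 + sqrt(-64 + sqrt(146)))) = -85 + 4413/(769*(5152 + sqrt(-64 + sqrt(146))))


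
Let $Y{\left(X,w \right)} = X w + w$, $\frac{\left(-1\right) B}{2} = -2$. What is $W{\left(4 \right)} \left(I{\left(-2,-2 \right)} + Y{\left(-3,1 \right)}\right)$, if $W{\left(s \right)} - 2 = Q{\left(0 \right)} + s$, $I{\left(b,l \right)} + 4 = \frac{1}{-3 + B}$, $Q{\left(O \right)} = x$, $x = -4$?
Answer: $-10$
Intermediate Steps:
$B = 4$ ($B = \left(-2\right) \left(-2\right) = 4$)
$Q{\left(O \right)} = -4$
$I{\left(b,l \right)} = -3$ ($I{\left(b,l \right)} = -4 + \frac{1}{-3 + 4} = -4 + 1^{-1} = -4 + 1 = -3$)
$Y{\left(X,w \right)} = w + X w$
$W{\left(s \right)} = -2 + s$ ($W{\left(s \right)} = 2 + \left(-4 + s\right) = -2 + s$)
$W{\left(4 \right)} \left(I{\left(-2,-2 \right)} + Y{\left(-3,1 \right)}\right) = \left(-2 + 4\right) \left(-3 + 1 \left(1 - 3\right)\right) = 2 \left(-3 + 1 \left(-2\right)\right) = 2 \left(-3 - 2\right) = 2 \left(-5\right) = -10$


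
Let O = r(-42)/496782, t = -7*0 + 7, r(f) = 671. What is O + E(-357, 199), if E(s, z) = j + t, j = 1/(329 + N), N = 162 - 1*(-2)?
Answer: 155929297/22264866 ≈ 7.0034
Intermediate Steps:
N = 164 (N = 162 + 2 = 164)
t = 7 (t = 0 + 7 = 7)
j = 1/493 (j = 1/(329 + 164) = 1/493 ≈ 0.0020284)
O = 61/45162 (O = 671/496782 = 671*(1/496782) = 61/45162 ≈ 0.0013507)
E(s, z) = 3452/493 (E(s, z) = 1/493 + 7 = 3452/493)
O + E(-357, 199) = 61/45162 + 3452/493 = 155929297/22264866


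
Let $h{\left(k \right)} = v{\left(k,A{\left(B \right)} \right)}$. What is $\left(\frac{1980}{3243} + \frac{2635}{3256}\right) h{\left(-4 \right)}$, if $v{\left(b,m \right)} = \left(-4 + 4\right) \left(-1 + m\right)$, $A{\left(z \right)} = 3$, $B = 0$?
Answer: $0$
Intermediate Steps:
$v{\left(b,m \right)} = 0$ ($v{\left(b,m \right)} = 0 \left(-1 + m\right) = 0$)
$h{\left(k \right)} = 0$
$\left(\frac{1980}{3243} + \frac{2635}{3256}\right) h{\left(-4 \right)} = \left(\frac{1980}{3243} + \frac{2635}{3256}\right) 0 = \left(1980 \cdot \frac{1}{3243} + 2635 \cdot \frac{1}{3256}\right) 0 = \left(\frac{660}{1081} + \frac{2635}{3256}\right) 0 = \frac{4997395}{3519736} \cdot 0 = 0$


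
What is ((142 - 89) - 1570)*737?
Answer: -1118029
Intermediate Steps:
((142 - 89) - 1570)*737 = (53 - 1570)*737 = -1517*737 = -1118029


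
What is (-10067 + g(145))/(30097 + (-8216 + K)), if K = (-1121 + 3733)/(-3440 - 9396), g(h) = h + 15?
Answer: -31791563/70215476 ≈ -0.45277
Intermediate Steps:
g(h) = 15 + h
K = -653/3209 (K = 2612/(-12836) = 2612*(-1/12836) = -653/3209 ≈ -0.20349)
(-10067 + g(145))/(30097 + (-8216 + K)) = (-10067 + (15 + 145))/(30097 + (-8216 - 653/3209)) = (-10067 + 160)/(30097 - 26365797/3209) = -9907/70215476/3209 = -9907*3209/70215476 = -31791563/70215476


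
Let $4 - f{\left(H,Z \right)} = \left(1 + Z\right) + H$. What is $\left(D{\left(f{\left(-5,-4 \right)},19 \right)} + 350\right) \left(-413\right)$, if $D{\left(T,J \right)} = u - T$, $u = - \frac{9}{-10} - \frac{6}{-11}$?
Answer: $- \frac{15421007}{110} \approx -1.4019 \cdot 10^{5}$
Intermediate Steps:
$u = \frac{159}{110}$ ($u = \left(-9\right) \left(- \frac{1}{10}\right) - - \frac{6}{11} = \frac{9}{10} + \frac{6}{11} = \frac{159}{110} \approx 1.4455$)
$f{\left(H,Z \right)} = 3 - H - Z$ ($f{\left(H,Z \right)} = 4 - \left(\left(1 + Z\right) + H\right) = 4 - \left(1 + H + Z\right) = 3 - H - Z$)
$D{\left(T,J \right)} = \frac{159}{110} - T$
$\left(D{\left(f{\left(-5,-4 \right)},19 \right)} + 350\right) \left(-413\right) = \left(\left(\frac{159}{110} - \left(3 - -5 - -4\right)\right) + 350\right) \left(-413\right) = \left(\left(\frac{159}{110} - \left(3 + 5 + 4\right)\right) + 350\right) \left(-413\right) = \left(\left(\frac{159}{110} - 12\right) + 350\right) \left(-413\right) = \left(- \frac{1161}{110} + 350\right) \left(-413\right) = \frac{37339}{110} \left(-413\right) = - \frac{15421007}{110}$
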